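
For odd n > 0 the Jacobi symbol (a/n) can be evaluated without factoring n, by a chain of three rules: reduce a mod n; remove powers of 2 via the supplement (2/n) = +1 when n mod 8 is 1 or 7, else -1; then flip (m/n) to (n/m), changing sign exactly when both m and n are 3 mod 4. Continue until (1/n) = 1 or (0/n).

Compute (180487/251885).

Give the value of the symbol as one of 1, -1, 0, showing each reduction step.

-1

flip (180487/251885) -> (251885/180487): both odd, 180487 mod 4 = 3, 251885 mod 4 = 1, so the flip contributes +1; sign now +1
(251885/180487): 251885 mod 180487 = 71398, so (251885/180487) = (71398/180487)
factor out 2^1: 71398 = 2^1·35699; with 180487 mod 8 = 7, (2/180487) = +1; sign now +1; continue with (35699/180487)
flip (35699/180487) -> (180487/35699): both odd, 35699 mod 4 = 3, 180487 mod 4 = 3, so the flip contributes -1; sign now -1
(180487/35699): 180487 mod 35699 = 1992, so (180487/35699) = (1992/35699)
factor out 2^3: 1992 = 2^3·249; with 35699 mod 8 = 3, (2/35699) = -1; sign now +1; continue with (249/35699)
flip (249/35699) -> (35699/249): both odd, 249 mod 4 = 1, 35699 mod 4 = 3, so the flip contributes +1; sign now +1
(35699/249): 35699 mod 249 = 92, so (35699/249) = (92/249)
factor out 2^2: 92 = 2^2·23; with 249 mod 8 = 1, (2/249) = +1; sign now +1; continue with (23/249)
flip (23/249) -> (249/23): both odd, 23 mod 4 = 3, 249 mod 4 = 1, so the flip contributes +1; sign now +1
(249/23): 249 mod 23 = 19, so (249/23) = (19/23)
flip (19/23) -> (23/19): both odd, 19 mod 4 = 3, 23 mod 4 = 3, so the flip contributes -1; sign now -1
(23/19): 23 mod 19 = 4, so (23/19) = (4/19)
factor out 2^2: 4 = 2^2·1; with 19 mod 8 = 3, (2/19) = -1; sign now -1; continue with (1/19)
reached (1/19) = 1, so the symbol is -1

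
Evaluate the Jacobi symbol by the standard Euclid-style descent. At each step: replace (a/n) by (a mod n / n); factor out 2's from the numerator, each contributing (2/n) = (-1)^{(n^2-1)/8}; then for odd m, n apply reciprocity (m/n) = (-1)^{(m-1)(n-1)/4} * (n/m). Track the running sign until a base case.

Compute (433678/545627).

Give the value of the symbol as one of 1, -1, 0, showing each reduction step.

433678 = 2^1·216839; (2/545627) = -1 since 545627 mod 8 = 3, so (433678/545627) = (-1)^1·(216839/545627); sign now -1
reciprocity: (216839/545627) = -1·(545627/216839) since 216839 mod 4 = 3, 545627 mod 4 = 3; sign now +1
(545627/216839) = (111949/216839)   [reduce mod 216839]
reciprocity: (111949/216839) = +1·(216839/111949) since 111949 mod 4 = 1, 216839 mod 4 = 3; sign now +1
(216839/111949) = (104890/111949)   [reduce mod 111949]
104890 = 2^1·52445; (2/111949) = -1 since 111949 mod 8 = 5, so (104890/111949) = (-1)^1·(52445/111949); sign now -1
reciprocity: (52445/111949) = +1·(111949/52445) since 52445 mod 4 = 1, 111949 mod 4 = 1; sign now -1
(111949/52445) = (7059/52445)   [reduce mod 52445]
reciprocity: (7059/52445) = +1·(52445/7059) since 7059 mod 4 = 3, 52445 mod 4 = 1; sign now -1
(52445/7059) = (3032/7059)   [reduce mod 7059]
3032 = 2^3·379; (2/7059) = -1 since 7059 mod 8 = 3, so (3032/7059) = (-1)^3·(379/7059); sign now +1
reciprocity: (379/7059) = -1·(7059/379) since 379 mod 4 = 3, 7059 mod 4 = 3; sign now -1
(7059/379) = (237/379)   [reduce mod 379]
reciprocity: (237/379) = +1·(379/237) since 237 mod 4 = 1, 379 mod 4 = 3; sign now -1
(379/237) = (142/237)   [reduce mod 237]
142 = 2^1·71; (2/237) = -1 since 237 mod 8 = 5, so (142/237) = (-1)^1·(71/237); sign now +1
reciprocity: (71/237) = +1·(237/71) since 71 mod 4 = 3, 237 mod 4 = 1; sign now +1
(237/71) = (24/71)   [reduce mod 71]
24 = 2^3·3; (2/71) = +1 since 71 mod 8 = 7, so (24/71) = (+1)^3·(3/71); sign now +1
reciprocity: (3/71) = -1·(71/3) since 3 mod 4 = 3, 71 mod 4 = 3; sign now -1
(71/3) = (2/3)   [reduce mod 3]
2 = 2^1·1; (2/3) = -1 since 3 mod 8 = 3, so (2/3) = (-1)^1·(1/3); sign now +1
(1/3) = 1; final value = sign = +1

1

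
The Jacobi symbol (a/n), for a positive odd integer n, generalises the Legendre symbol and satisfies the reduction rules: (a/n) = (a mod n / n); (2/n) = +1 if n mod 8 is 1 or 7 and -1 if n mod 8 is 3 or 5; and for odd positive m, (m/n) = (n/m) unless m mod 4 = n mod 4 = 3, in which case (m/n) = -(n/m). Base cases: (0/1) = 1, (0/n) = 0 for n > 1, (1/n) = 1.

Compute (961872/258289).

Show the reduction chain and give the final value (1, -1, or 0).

1

(961872/258289): 961872 mod 258289 = 187005, so (961872/258289) = (187005/258289)
flip (187005/258289) -> (258289/187005): both odd, 187005 mod 4 = 1, 258289 mod 4 = 1, so the flip contributes +1; sign now +1
(258289/187005): 258289 mod 187005 = 71284, so (258289/187005) = (71284/187005)
factor out 2^2: 71284 = 2^2·17821; with 187005 mod 8 = 5, (2/187005) = -1; sign now +1; continue with (17821/187005)
flip (17821/187005) -> (187005/17821): both odd, 17821 mod 4 = 1, 187005 mod 4 = 1, so the flip contributes +1; sign now +1
(187005/17821): 187005 mod 17821 = 8795, so (187005/17821) = (8795/17821)
flip (8795/17821) -> (17821/8795): both odd, 8795 mod 4 = 3, 17821 mod 4 = 1, so the flip contributes +1; sign now +1
(17821/8795): 17821 mod 8795 = 231, so (17821/8795) = (231/8795)
flip (231/8795) -> (8795/231): both odd, 231 mod 4 = 3, 8795 mod 4 = 3, so the flip contributes -1; sign now -1
(8795/231): 8795 mod 231 = 17, so (8795/231) = (17/231)
flip (17/231) -> (231/17): both odd, 17 mod 4 = 1, 231 mod 4 = 3, so the flip contributes +1; sign now -1
(231/17): 231 mod 17 = 10, so (231/17) = (10/17)
factor out 2^1: 10 = 2^1·5; with 17 mod 8 = 1, (2/17) = +1; sign now -1; continue with (5/17)
flip (5/17) -> (17/5): both odd, 5 mod 4 = 1, 17 mod 4 = 1, so the flip contributes +1; sign now -1
(17/5): 17 mod 5 = 2, so (17/5) = (2/5)
factor out 2^1: 2 = 2^1·1; with 5 mod 8 = 5, (2/5) = -1; sign now +1; continue with (1/5)
reached (1/5) = 1, so the symbol is +1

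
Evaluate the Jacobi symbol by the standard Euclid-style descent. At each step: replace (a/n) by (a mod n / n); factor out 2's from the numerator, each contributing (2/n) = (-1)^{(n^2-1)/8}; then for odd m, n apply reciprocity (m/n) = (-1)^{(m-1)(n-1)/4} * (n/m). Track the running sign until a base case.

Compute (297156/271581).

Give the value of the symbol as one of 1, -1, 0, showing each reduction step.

0

(297156/271581) = (25575/271581)   [reduce mod 271581]
reciprocity: (25575/271581) = +1·(271581/25575) since 25575 mod 4 = 3, 271581 mod 4 = 1; sign now +1
(271581/25575) = (15831/25575)   [reduce mod 25575]
reciprocity: (15831/25575) = -1·(25575/15831) since 15831 mod 4 = 3, 25575 mod 4 = 3; sign now -1
(25575/15831) = (9744/15831)   [reduce mod 15831]
9744 = 2^4·609; (2/15831) = +1 since 15831 mod 8 = 7, so (9744/15831) = (+1)^4·(609/15831); sign now -1
reciprocity: (609/15831) = +1·(15831/609) since 609 mod 4 = 1, 15831 mod 4 = 3; sign now -1
(15831/609) = (606/609)   [reduce mod 609]
606 = 2^1·303; (2/609) = +1 since 609 mod 8 = 1, so (606/609) = (+1)^1·(303/609); sign now -1
reciprocity: (303/609) = +1·(609/303) since 303 mod 4 = 3, 609 mod 4 = 1; sign now -1
(609/303) = (3/303)   [reduce mod 303]
reciprocity: (3/303) = -1·(303/3) since 3 mod 4 = 3, 303 mod 4 = 3; sign now +1
(303/3) = (0/3)   [reduce mod 3]
(0/3) = 0   [gcd(a, n) > 1]; final value = 0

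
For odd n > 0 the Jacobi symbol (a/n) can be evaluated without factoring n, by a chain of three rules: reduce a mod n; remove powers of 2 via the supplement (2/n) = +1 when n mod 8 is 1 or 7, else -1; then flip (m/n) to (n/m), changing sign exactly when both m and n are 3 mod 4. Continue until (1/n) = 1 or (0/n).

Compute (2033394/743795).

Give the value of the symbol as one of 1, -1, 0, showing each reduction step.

1

(2033394/743795) = (545804/743795)   [reduce mod 743795]
545804 = 2^2·136451; (2/743795) = -1 since 743795 mod 8 = 3, so (545804/743795) = (-1)^2·(136451/743795); sign now +1
reciprocity: (136451/743795) = -1·(743795/136451) since 136451 mod 4 = 3, 743795 mod 4 = 3; sign now -1
(743795/136451) = (61540/136451)   [reduce mod 136451]
61540 = 2^2·15385; (2/136451) = -1 since 136451 mod 8 = 3, so (61540/136451) = (-1)^2·(15385/136451); sign now -1
reciprocity: (15385/136451) = +1·(136451/15385) since 15385 mod 4 = 1, 136451 mod 4 = 3; sign now -1
(136451/15385) = (13371/15385)   [reduce mod 15385]
reciprocity: (13371/15385) = +1·(15385/13371) since 13371 mod 4 = 3, 15385 mod 4 = 1; sign now -1
(15385/13371) = (2014/13371)   [reduce mod 13371]
2014 = 2^1·1007; (2/13371) = -1 since 13371 mod 8 = 3, so (2014/13371) = (-1)^1·(1007/13371); sign now +1
reciprocity: (1007/13371) = -1·(13371/1007) since 1007 mod 4 = 3, 13371 mod 4 = 3; sign now -1
(13371/1007) = (280/1007)   [reduce mod 1007]
280 = 2^3·35; (2/1007) = +1 since 1007 mod 8 = 7, so (280/1007) = (+1)^3·(35/1007); sign now -1
reciprocity: (35/1007) = -1·(1007/35) since 35 mod 4 = 3, 1007 mod 4 = 3; sign now +1
(1007/35) = (27/35)   [reduce mod 35]
reciprocity: (27/35) = -1·(35/27) since 27 mod 4 = 3, 35 mod 4 = 3; sign now -1
(35/27) = (8/27)   [reduce mod 27]
8 = 2^3·1; (2/27) = -1 since 27 mod 8 = 3, so (8/27) = (-1)^3·(1/27); sign now +1
(1/27) = 1; final value = sign = +1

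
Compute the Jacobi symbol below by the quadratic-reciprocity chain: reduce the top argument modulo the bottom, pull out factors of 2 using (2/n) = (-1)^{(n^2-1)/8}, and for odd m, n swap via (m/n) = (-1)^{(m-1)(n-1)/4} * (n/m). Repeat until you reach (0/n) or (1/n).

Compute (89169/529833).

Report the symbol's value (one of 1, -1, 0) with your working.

0

flip (89169/529833) -> (529833/89169): both odd, 89169 mod 4 = 1, 529833 mod 4 = 1, so the flip contributes +1; sign now +1
(529833/89169): 529833 mod 89169 = 83988, so (529833/89169) = (83988/89169)
factor out 2^2: 83988 = 2^2·20997; with 89169 mod 8 = 1, (2/89169) = +1; sign now +1; continue with (20997/89169)
flip (20997/89169) -> (89169/20997): both odd, 20997 mod 4 = 1, 89169 mod 4 = 1, so the flip contributes +1; sign now +1
(89169/20997): 89169 mod 20997 = 5181, so (89169/20997) = (5181/20997)
flip (5181/20997) -> (20997/5181): both odd, 5181 mod 4 = 1, 20997 mod 4 = 1, so the flip contributes +1; sign now +1
(20997/5181): 20997 mod 5181 = 273, so (20997/5181) = (273/5181)
flip (273/5181) -> (5181/273): both odd, 273 mod 4 = 1, 5181 mod 4 = 1, so the flip contributes +1; sign now +1
(5181/273): 5181 mod 273 = 267, so (5181/273) = (267/273)
flip (267/273) -> (273/267): both odd, 267 mod 4 = 3, 273 mod 4 = 1, so the flip contributes +1; sign now +1
(273/267): 273 mod 267 = 6, so (273/267) = (6/267)
factor out 2^1: 6 = 2^1·3; with 267 mod 8 = 3, (2/267) = -1; sign now -1; continue with (3/267)
flip (3/267) -> (267/3): both odd, 3 mod 4 = 3, 267 mod 4 = 3, so the flip contributes -1; sign now +1
(267/3): 267 mod 3 = 0, so (267/3) = (0/3)
reached (0/3); gcd(a, n) > 1, so (0/3) = 0 and the symbol is 0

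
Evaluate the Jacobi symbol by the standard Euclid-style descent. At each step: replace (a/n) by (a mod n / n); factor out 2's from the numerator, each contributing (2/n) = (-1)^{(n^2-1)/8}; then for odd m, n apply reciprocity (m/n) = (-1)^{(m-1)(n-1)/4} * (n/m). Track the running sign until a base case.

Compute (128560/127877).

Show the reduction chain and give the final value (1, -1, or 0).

(128560/127877): 128560 mod 127877 = 683, so (128560/127877) = (683/127877)
flip (683/127877) -> (127877/683): both odd, 683 mod 4 = 3, 127877 mod 4 = 1, so the flip contributes +1; sign now +1
(127877/683): 127877 mod 683 = 156, so (127877/683) = (156/683)
factor out 2^2: 156 = 2^2·39; with 683 mod 8 = 3, (2/683) = -1; sign now +1; continue with (39/683)
flip (39/683) -> (683/39): both odd, 39 mod 4 = 3, 683 mod 4 = 3, so the flip contributes -1; sign now -1
(683/39): 683 mod 39 = 20, so (683/39) = (20/39)
factor out 2^2: 20 = 2^2·5; with 39 mod 8 = 7, (2/39) = +1; sign now -1; continue with (5/39)
flip (5/39) -> (39/5): both odd, 5 mod 4 = 1, 39 mod 4 = 3, so the flip contributes +1; sign now -1
(39/5): 39 mod 5 = 4, so (39/5) = (4/5)
factor out 2^2: 4 = 2^2·1; with 5 mod 8 = 5, (2/5) = -1; sign now -1; continue with (1/5)
reached (1/5) = 1, so the symbol is -1

-1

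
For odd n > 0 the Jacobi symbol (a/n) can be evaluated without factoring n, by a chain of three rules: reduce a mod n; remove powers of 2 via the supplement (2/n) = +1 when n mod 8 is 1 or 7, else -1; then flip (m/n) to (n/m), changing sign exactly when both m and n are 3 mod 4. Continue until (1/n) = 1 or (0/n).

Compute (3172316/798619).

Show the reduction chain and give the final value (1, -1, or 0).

-1

(3172316/798619): 3172316 mod 798619 = 776459, so (3172316/798619) = (776459/798619)
flip (776459/798619) -> (798619/776459): both odd, 776459 mod 4 = 3, 798619 mod 4 = 3, so the flip contributes -1; sign now -1
(798619/776459): 798619 mod 776459 = 22160, so (798619/776459) = (22160/776459)
factor out 2^4: 22160 = 2^4·1385; with 776459 mod 8 = 3, (2/776459) = -1; sign now -1; continue with (1385/776459)
flip (1385/776459) -> (776459/1385): both odd, 1385 mod 4 = 1, 776459 mod 4 = 3, so the flip contributes +1; sign now -1
(776459/1385): 776459 mod 1385 = 859, so (776459/1385) = (859/1385)
flip (859/1385) -> (1385/859): both odd, 859 mod 4 = 3, 1385 mod 4 = 1, so the flip contributes +1; sign now -1
(1385/859): 1385 mod 859 = 526, so (1385/859) = (526/859)
factor out 2^1: 526 = 2^1·263; with 859 mod 8 = 3, (2/859) = -1; sign now +1; continue with (263/859)
flip (263/859) -> (859/263): both odd, 263 mod 4 = 3, 859 mod 4 = 3, so the flip contributes -1; sign now -1
(859/263): 859 mod 263 = 70, so (859/263) = (70/263)
factor out 2^1: 70 = 2^1·35; with 263 mod 8 = 7, (2/263) = +1; sign now -1; continue with (35/263)
flip (35/263) -> (263/35): both odd, 35 mod 4 = 3, 263 mod 4 = 3, so the flip contributes -1; sign now +1
(263/35): 263 mod 35 = 18, so (263/35) = (18/35)
factor out 2^1: 18 = 2^1·9; with 35 mod 8 = 3, (2/35) = -1; sign now -1; continue with (9/35)
flip (9/35) -> (35/9): both odd, 9 mod 4 = 1, 35 mod 4 = 3, so the flip contributes +1; sign now -1
(35/9): 35 mod 9 = 8, so (35/9) = (8/9)
factor out 2^3: 8 = 2^3·1; with 9 mod 8 = 1, (2/9) = +1; sign now -1; continue with (1/9)
reached (1/9) = 1, so the symbol is -1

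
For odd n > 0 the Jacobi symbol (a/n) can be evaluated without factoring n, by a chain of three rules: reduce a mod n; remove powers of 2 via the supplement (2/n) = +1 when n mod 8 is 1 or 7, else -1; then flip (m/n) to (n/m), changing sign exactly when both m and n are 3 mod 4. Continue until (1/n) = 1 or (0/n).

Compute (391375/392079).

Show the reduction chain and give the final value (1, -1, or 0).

-1

flip (391375/392079) -> (392079/391375): both odd, 391375 mod 4 = 3, 392079 mod 4 = 3, so the flip contributes -1; sign now -1
(392079/391375): 392079 mod 391375 = 704, so (392079/391375) = (704/391375)
factor out 2^6: 704 = 2^6·11; with 391375 mod 8 = 7, (2/391375) = +1; sign now -1; continue with (11/391375)
flip (11/391375) -> (391375/11): both odd, 11 mod 4 = 3, 391375 mod 4 = 3, so the flip contributes -1; sign now +1
(391375/11): 391375 mod 11 = 6, so (391375/11) = (6/11)
factor out 2^1: 6 = 2^1·3; with 11 mod 8 = 3, (2/11) = -1; sign now -1; continue with (3/11)
flip (3/11) -> (11/3): both odd, 3 mod 4 = 3, 11 mod 4 = 3, so the flip contributes -1; sign now +1
(11/3): 11 mod 3 = 2, so (11/3) = (2/3)
factor out 2^1: 2 = 2^1·1; with 3 mod 8 = 3, (2/3) = -1; sign now -1; continue with (1/3)
reached (1/3) = 1, so the symbol is -1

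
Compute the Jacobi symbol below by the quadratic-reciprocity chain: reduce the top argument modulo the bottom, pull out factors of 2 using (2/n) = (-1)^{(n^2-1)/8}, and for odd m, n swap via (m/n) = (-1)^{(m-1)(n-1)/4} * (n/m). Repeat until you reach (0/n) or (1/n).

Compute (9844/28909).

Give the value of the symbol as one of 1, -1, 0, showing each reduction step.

-1

9844 = 2^2·2461; (2/28909) = -1 since 28909 mod 8 = 5, so (9844/28909) = (-1)^2·(2461/28909); sign now +1
reciprocity: (2461/28909) = +1·(28909/2461) since 2461 mod 4 = 1, 28909 mod 4 = 1; sign now +1
(28909/2461) = (1838/2461)   [reduce mod 2461]
1838 = 2^1·919; (2/2461) = -1 since 2461 mod 8 = 5, so (1838/2461) = (-1)^1·(919/2461); sign now -1
reciprocity: (919/2461) = +1·(2461/919) since 919 mod 4 = 3, 2461 mod 4 = 1; sign now -1
(2461/919) = (623/919)   [reduce mod 919]
reciprocity: (623/919) = -1·(919/623) since 623 mod 4 = 3, 919 mod 4 = 3; sign now +1
(919/623) = (296/623)   [reduce mod 623]
296 = 2^3·37; (2/623) = +1 since 623 mod 8 = 7, so (296/623) = (+1)^3·(37/623); sign now +1
reciprocity: (37/623) = +1·(623/37) since 37 mod 4 = 1, 623 mod 4 = 3; sign now +1
(623/37) = (31/37)   [reduce mod 37]
reciprocity: (31/37) = +1·(37/31) since 31 mod 4 = 3, 37 mod 4 = 1; sign now +1
(37/31) = (6/31)   [reduce mod 31]
6 = 2^1·3; (2/31) = +1 since 31 mod 8 = 7, so (6/31) = (+1)^1·(3/31); sign now +1
reciprocity: (3/31) = -1·(31/3) since 3 mod 4 = 3, 31 mod 4 = 3; sign now -1
(31/3) = (1/3)   [reduce mod 3]
(1/3) = 1; final value = sign = -1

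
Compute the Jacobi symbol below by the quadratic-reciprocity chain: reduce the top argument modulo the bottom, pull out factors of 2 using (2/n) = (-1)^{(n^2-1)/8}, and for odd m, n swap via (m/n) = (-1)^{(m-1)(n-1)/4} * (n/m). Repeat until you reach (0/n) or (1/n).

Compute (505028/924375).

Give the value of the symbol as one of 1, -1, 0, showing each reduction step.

factor out 2^2: 505028 = 2^2·126257; with 924375 mod 8 = 7, (2/924375) = +1; sign now +1; continue with (126257/924375)
flip (126257/924375) -> (924375/126257): both odd, 126257 mod 4 = 1, 924375 mod 4 = 3, so the flip contributes +1; sign now +1
(924375/126257): 924375 mod 126257 = 40576, so (924375/126257) = (40576/126257)
factor out 2^7: 40576 = 2^7·317; with 126257 mod 8 = 1, (2/126257) = +1; sign now +1; continue with (317/126257)
flip (317/126257) -> (126257/317): both odd, 317 mod 4 = 1, 126257 mod 4 = 1, so the flip contributes +1; sign now +1
(126257/317): 126257 mod 317 = 91, so (126257/317) = (91/317)
flip (91/317) -> (317/91): both odd, 91 mod 4 = 3, 317 mod 4 = 1, so the flip contributes +1; sign now +1
(317/91): 317 mod 91 = 44, so (317/91) = (44/91)
factor out 2^2: 44 = 2^2·11; with 91 mod 8 = 3, (2/91) = -1; sign now +1; continue with (11/91)
flip (11/91) -> (91/11): both odd, 11 mod 4 = 3, 91 mod 4 = 3, so the flip contributes -1; sign now -1
(91/11): 91 mod 11 = 3, so (91/11) = (3/11)
flip (3/11) -> (11/3): both odd, 3 mod 4 = 3, 11 mod 4 = 3, so the flip contributes -1; sign now +1
(11/3): 11 mod 3 = 2, so (11/3) = (2/3)
factor out 2^1: 2 = 2^1·1; with 3 mod 8 = 3, (2/3) = -1; sign now -1; continue with (1/3)
reached (1/3) = 1, so the symbol is -1

-1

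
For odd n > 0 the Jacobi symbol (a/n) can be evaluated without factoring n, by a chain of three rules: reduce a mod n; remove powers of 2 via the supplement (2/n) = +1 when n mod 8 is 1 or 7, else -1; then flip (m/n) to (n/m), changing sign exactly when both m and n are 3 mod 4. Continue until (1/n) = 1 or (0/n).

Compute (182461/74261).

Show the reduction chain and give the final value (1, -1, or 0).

-1

(182461/74261) = (33939/74261)   [reduce mod 74261]
reciprocity: (33939/74261) = +1·(74261/33939) since 33939 mod 4 = 3, 74261 mod 4 = 1; sign now +1
(74261/33939) = (6383/33939)   [reduce mod 33939]
reciprocity: (6383/33939) = -1·(33939/6383) since 6383 mod 4 = 3, 33939 mod 4 = 3; sign now -1
(33939/6383) = (2024/6383)   [reduce mod 6383]
2024 = 2^3·253; (2/6383) = +1 since 6383 mod 8 = 7, so (2024/6383) = (+1)^3·(253/6383); sign now -1
reciprocity: (253/6383) = +1·(6383/253) since 253 mod 4 = 1, 6383 mod 4 = 3; sign now -1
(6383/253) = (58/253)   [reduce mod 253]
58 = 2^1·29; (2/253) = -1 since 253 mod 8 = 5, so (58/253) = (-1)^1·(29/253); sign now +1
reciprocity: (29/253) = +1·(253/29) since 29 mod 4 = 1, 253 mod 4 = 1; sign now +1
(253/29) = (21/29)   [reduce mod 29]
reciprocity: (21/29) = +1·(29/21) since 21 mod 4 = 1, 29 mod 4 = 1; sign now +1
(29/21) = (8/21)   [reduce mod 21]
8 = 2^3·1; (2/21) = -1 since 21 mod 8 = 5, so (8/21) = (-1)^3·(1/21); sign now -1
(1/21) = 1; final value = sign = -1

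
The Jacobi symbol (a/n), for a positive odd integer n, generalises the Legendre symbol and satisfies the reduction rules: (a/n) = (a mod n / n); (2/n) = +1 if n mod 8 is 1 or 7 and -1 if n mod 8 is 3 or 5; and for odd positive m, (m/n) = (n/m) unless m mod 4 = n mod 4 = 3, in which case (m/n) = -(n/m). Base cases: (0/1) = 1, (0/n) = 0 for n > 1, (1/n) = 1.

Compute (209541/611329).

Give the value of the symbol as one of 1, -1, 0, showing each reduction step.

-1

flip (209541/611329) -> (611329/209541): both odd, 209541 mod 4 = 1, 611329 mod 4 = 1, so the flip contributes +1; sign now +1
(611329/209541): 611329 mod 209541 = 192247, so (611329/209541) = (192247/209541)
flip (192247/209541) -> (209541/192247): both odd, 192247 mod 4 = 3, 209541 mod 4 = 1, so the flip contributes +1; sign now +1
(209541/192247): 209541 mod 192247 = 17294, so (209541/192247) = (17294/192247)
factor out 2^1: 17294 = 2^1·8647; with 192247 mod 8 = 7, (2/192247) = +1; sign now +1; continue with (8647/192247)
flip (8647/192247) -> (192247/8647): both odd, 8647 mod 4 = 3, 192247 mod 4 = 3, so the flip contributes -1; sign now -1
(192247/8647): 192247 mod 8647 = 2013, so (192247/8647) = (2013/8647)
flip (2013/8647) -> (8647/2013): both odd, 2013 mod 4 = 1, 8647 mod 4 = 3, so the flip contributes +1; sign now -1
(8647/2013): 8647 mod 2013 = 595, so (8647/2013) = (595/2013)
flip (595/2013) -> (2013/595): both odd, 595 mod 4 = 3, 2013 mod 4 = 1, so the flip contributes +1; sign now -1
(2013/595): 2013 mod 595 = 228, so (2013/595) = (228/595)
factor out 2^2: 228 = 2^2·57; with 595 mod 8 = 3, (2/595) = -1; sign now -1; continue with (57/595)
flip (57/595) -> (595/57): both odd, 57 mod 4 = 1, 595 mod 4 = 3, so the flip contributes +1; sign now -1
(595/57): 595 mod 57 = 25, so (595/57) = (25/57)
flip (25/57) -> (57/25): both odd, 25 mod 4 = 1, 57 mod 4 = 1, so the flip contributes +1; sign now -1
(57/25): 57 mod 25 = 7, so (57/25) = (7/25)
flip (7/25) -> (25/7): both odd, 7 mod 4 = 3, 25 mod 4 = 1, so the flip contributes +1; sign now -1
(25/7): 25 mod 7 = 4, so (25/7) = (4/7)
factor out 2^2: 4 = 2^2·1; with 7 mod 8 = 7, (2/7) = +1; sign now -1; continue with (1/7)
reached (1/7) = 1, so the symbol is -1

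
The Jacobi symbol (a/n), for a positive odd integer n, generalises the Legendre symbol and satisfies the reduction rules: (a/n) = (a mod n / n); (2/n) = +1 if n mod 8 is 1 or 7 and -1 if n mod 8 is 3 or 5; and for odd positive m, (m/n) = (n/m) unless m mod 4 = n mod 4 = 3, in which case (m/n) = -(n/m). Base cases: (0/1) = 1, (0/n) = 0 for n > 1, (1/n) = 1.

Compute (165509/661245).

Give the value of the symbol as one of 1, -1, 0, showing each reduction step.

flip (165509/661245) -> (661245/165509): both odd, 165509 mod 4 = 1, 661245 mod 4 = 1, so the flip contributes +1; sign now +1
(661245/165509): 661245 mod 165509 = 164718, so (661245/165509) = (164718/165509)
factor out 2^1: 164718 = 2^1·82359; with 165509 mod 8 = 5, (2/165509) = -1; sign now -1; continue with (82359/165509)
flip (82359/165509) -> (165509/82359): both odd, 82359 mod 4 = 3, 165509 mod 4 = 1, so the flip contributes +1; sign now -1
(165509/82359): 165509 mod 82359 = 791, so (165509/82359) = (791/82359)
flip (791/82359) -> (82359/791): both odd, 791 mod 4 = 3, 82359 mod 4 = 3, so the flip contributes -1; sign now +1
(82359/791): 82359 mod 791 = 95, so (82359/791) = (95/791)
flip (95/791) -> (791/95): both odd, 95 mod 4 = 3, 791 mod 4 = 3, so the flip contributes -1; sign now -1
(791/95): 791 mod 95 = 31, so (791/95) = (31/95)
flip (31/95) -> (95/31): both odd, 31 mod 4 = 3, 95 mod 4 = 3, so the flip contributes -1; sign now +1
(95/31): 95 mod 31 = 2, so (95/31) = (2/31)
factor out 2^1: 2 = 2^1·1; with 31 mod 8 = 7, (2/31) = +1; sign now +1; continue with (1/31)
reached (1/31) = 1, so the symbol is +1

1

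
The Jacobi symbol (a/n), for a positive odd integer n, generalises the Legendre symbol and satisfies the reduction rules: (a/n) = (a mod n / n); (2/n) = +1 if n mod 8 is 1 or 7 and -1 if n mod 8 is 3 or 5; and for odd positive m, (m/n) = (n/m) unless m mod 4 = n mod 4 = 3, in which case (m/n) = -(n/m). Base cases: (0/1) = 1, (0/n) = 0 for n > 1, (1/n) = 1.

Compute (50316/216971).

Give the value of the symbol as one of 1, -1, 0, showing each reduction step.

1

factor out 2^2: 50316 = 2^2·12579; with 216971 mod 8 = 3, (2/216971) = -1; sign now +1; continue with (12579/216971)
flip (12579/216971) -> (216971/12579): both odd, 12579 mod 4 = 3, 216971 mod 4 = 3, so the flip contributes -1; sign now -1
(216971/12579): 216971 mod 12579 = 3128, so (216971/12579) = (3128/12579)
factor out 2^3: 3128 = 2^3·391; with 12579 mod 8 = 3, (2/12579) = -1; sign now +1; continue with (391/12579)
flip (391/12579) -> (12579/391): both odd, 391 mod 4 = 3, 12579 mod 4 = 3, so the flip contributes -1; sign now -1
(12579/391): 12579 mod 391 = 67, so (12579/391) = (67/391)
flip (67/391) -> (391/67): both odd, 67 mod 4 = 3, 391 mod 4 = 3, so the flip contributes -1; sign now +1
(391/67): 391 mod 67 = 56, so (391/67) = (56/67)
factor out 2^3: 56 = 2^3·7; with 67 mod 8 = 3, (2/67) = -1; sign now -1; continue with (7/67)
flip (7/67) -> (67/7): both odd, 7 mod 4 = 3, 67 mod 4 = 3, so the flip contributes -1; sign now +1
(67/7): 67 mod 7 = 4, so (67/7) = (4/7)
factor out 2^2: 4 = 2^2·1; with 7 mod 8 = 7, (2/7) = +1; sign now +1; continue with (1/7)
reached (1/7) = 1, so the symbol is +1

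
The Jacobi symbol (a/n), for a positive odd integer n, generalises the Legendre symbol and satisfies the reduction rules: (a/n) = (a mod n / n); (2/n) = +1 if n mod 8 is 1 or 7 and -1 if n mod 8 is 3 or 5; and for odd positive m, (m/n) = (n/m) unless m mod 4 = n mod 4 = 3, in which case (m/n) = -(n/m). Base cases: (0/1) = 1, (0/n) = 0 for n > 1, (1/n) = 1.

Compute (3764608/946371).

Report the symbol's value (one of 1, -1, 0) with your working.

(3764608/946371) = (925495/946371)   [reduce mod 946371]
reciprocity: (925495/946371) = -1·(946371/925495) since 925495 mod 4 = 3, 946371 mod 4 = 3; sign now -1
(946371/925495) = (20876/925495)   [reduce mod 925495]
20876 = 2^2·5219; (2/925495) = +1 since 925495 mod 8 = 7, so (20876/925495) = (+1)^2·(5219/925495); sign now -1
reciprocity: (5219/925495) = -1·(925495/5219) since 5219 mod 4 = 3, 925495 mod 4 = 3; sign now +1
(925495/5219) = (1732/5219)   [reduce mod 5219]
1732 = 2^2·433; (2/5219) = -1 since 5219 mod 8 = 3, so (1732/5219) = (-1)^2·(433/5219); sign now +1
reciprocity: (433/5219) = +1·(5219/433) since 433 mod 4 = 1, 5219 mod 4 = 3; sign now +1
(5219/433) = (23/433)   [reduce mod 433]
reciprocity: (23/433) = +1·(433/23) since 23 mod 4 = 3, 433 mod 4 = 1; sign now +1
(433/23) = (19/23)   [reduce mod 23]
reciprocity: (19/23) = -1·(23/19) since 19 mod 4 = 3, 23 mod 4 = 3; sign now -1
(23/19) = (4/19)   [reduce mod 19]
4 = 2^2·1; (2/19) = -1 since 19 mod 8 = 3, so (4/19) = (-1)^2·(1/19); sign now -1
(1/19) = 1; final value = sign = -1

-1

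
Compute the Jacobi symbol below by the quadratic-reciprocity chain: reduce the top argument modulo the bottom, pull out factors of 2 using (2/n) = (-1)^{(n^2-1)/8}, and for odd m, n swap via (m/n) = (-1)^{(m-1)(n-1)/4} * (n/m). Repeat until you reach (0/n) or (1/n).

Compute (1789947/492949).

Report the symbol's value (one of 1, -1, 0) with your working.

0

(1789947/492949): 1789947 mod 492949 = 311100, so (1789947/492949) = (311100/492949)
factor out 2^2: 311100 = 2^2·77775; with 492949 mod 8 = 5, (2/492949) = -1; sign now +1; continue with (77775/492949)
flip (77775/492949) -> (492949/77775): both odd, 77775 mod 4 = 3, 492949 mod 4 = 1, so the flip contributes +1; sign now +1
(492949/77775): 492949 mod 77775 = 26299, so (492949/77775) = (26299/77775)
flip (26299/77775) -> (77775/26299): both odd, 26299 mod 4 = 3, 77775 mod 4 = 3, so the flip contributes -1; sign now -1
(77775/26299): 77775 mod 26299 = 25177, so (77775/26299) = (25177/26299)
flip (25177/26299) -> (26299/25177): both odd, 25177 mod 4 = 1, 26299 mod 4 = 3, so the flip contributes +1; sign now -1
(26299/25177): 26299 mod 25177 = 1122, so (26299/25177) = (1122/25177)
factor out 2^1: 1122 = 2^1·561; with 25177 mod 8 = 1, (2/25177) = +1; sign now -1; continue with (561/25177)
flip (561/25177) -> (25177/561): both odd, 561 mod 4 = 1, 25177 mod 4 = 1, so the flip contributes +1; sign now -1
(25177/561): 25177 mod 561 = 493, so (25177/561) = (493/561)
flip (493/561) -> (561/493): both odd, 493 mod 4 = 1, 561 mod 4 = 1, so the flip contributes +1; sign now -1
(561/493): 561 mod 493 = 68, so (561/493) = (68/493)
factor out 2^2: 68 = 2^2·17; with 493 mod 8 = 5, (2/493) = -1; sign now -1; continue with (17/493)
flip (17/493) -> (493/17): both odd, 17 mod 4 = 1, 493 mod 4 = 1, so the flip contributes +1; sign now -1
(493/17): 493 mod 17 = 0, so (493/17) = (0/17)
reached (0/17); gcd(a, n) > 1, so (0/17) = 0 and the symbol is 0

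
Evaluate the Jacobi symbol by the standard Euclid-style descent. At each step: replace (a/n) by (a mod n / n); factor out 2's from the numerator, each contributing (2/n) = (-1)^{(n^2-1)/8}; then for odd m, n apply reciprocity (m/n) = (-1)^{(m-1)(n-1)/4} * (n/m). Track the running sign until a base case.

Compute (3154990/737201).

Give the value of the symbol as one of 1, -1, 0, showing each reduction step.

(3154990/737201) = (206186/737201)   [reduce mod 737201]
206186 = 2^1·103093; (2/737201) = +1 since 737201 mod 8 = 1, so (206186/737201) = (+1)^1·(103093/737201); sign now +1
reciprocity: (103093/737201) = +1·(737201/103093) since 103093 mod 4 = 1, 737201 mod 4 = 1; sign now +1
(737201/103093) = (15550/103093)   [reduce mod 103093]
15550 = 2^1·7775; (2/103093) = -1 since 103093 mod 8 = 5, so (15550/103093) = (-1)^1·(7775/103093); sign now -1
reciprocity: (7775/103093) = +1·(103093/7775) since 7775 mod 4 = 3, 103093 mod 4 = 1; sign now -1
(103093/7775) = (2018/7775)   [reduce mod 7775]
2018 = 2^1·1009; (2/7775) = +1 since 7775 mod 8 = 7, so (2018/7775) = (+1)^1·(1009/7775); sign now -1
reciprocity: (1009/7775) = +1·(7775/1009) since 1009 mod 4 = 1, 7775 mod 4 = 3; sign now -1
(7775/1009) = (712/1009)   [reduce mod 1009]
712 = 2^3·89; (2/1009) = +1 since 1009 mod 8 = 1, so (712/1009) = (+1)^3·(89/1009); sign now -1
reciprocity: (89/1009) = +1·(1009/89) since 89 mod 4 = 1, 1009 mod 4 = 1; sign now -1
(1009/89) = (30/89)   [reduce mod 89]
30 = 2^1·15; (2/89) = +1 since 89 mod 8 = 1, so (30/89) = (+1)^1·(15/89); sign now -1
reciprocity: (15/89) = +1·(89/15) since 15 mod 4 = 3, 89 mod 4 = 1; sign now -1
(89/15) = (14/15)   [reduce mod 15]
14 = 2^1·7; (2/15) = +1 since 15 mod 8 = 7, so (14/15) = (+1)^1·(7/15); sign now -1
reciprocity: (7/15) = -1·(15/7) since 7 mod 4 = 3, 15 mod 4 = 3; sign now +1
(15/7) = (1/7)   [reduce mod 7]
(1/7) = 1; final value = sign = +1

1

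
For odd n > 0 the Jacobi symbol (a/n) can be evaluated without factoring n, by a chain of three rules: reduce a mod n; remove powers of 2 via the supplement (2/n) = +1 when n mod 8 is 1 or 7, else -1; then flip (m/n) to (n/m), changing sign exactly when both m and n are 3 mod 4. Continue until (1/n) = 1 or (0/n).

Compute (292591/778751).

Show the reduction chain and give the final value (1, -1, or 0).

reciprocity: (292591/778751) = -1·(778751/292591) since 292591 mod 4 = 3, 778751 mod 4 = 3; sign now -1
(778751/292591) = (193569/292591)   [reduce mod 292591]
reciprocity: (193569/292591) = +1·(292591/193569) since 193569 mod 4 = 1, 292591 mod 4 = 3; sign now -1
(292591/193569) = (99022/193569)   [reduce mod 193569]
99022 = 2^1·49511; (2/193569) = +1 since 193569 mod 8 = 1, so (99022/193569) = (+1)^1·(49511/193569); sign now -1
reciprocity: (49511/193569) = +1·(193569/49511) since 49511 mod 4 = 3, 193569 mod 4 = 1; sign now -1
(193569/49511) = (45036/49511)   [reduce mod 49511]
45036 = 2^2·11259; (2/49511) = +1 since 49511 mod 8 = 7, so (45036/49511) = (+1)^2·(11259/49511); sign now -1
reciprocity: (11259/49511) = -1·(49511/11259) since 11259 mod 4 = 3, 49511 mod 4 = 3; sign now +1
(49511/11259) = (4475/11259)   [reduce mod 11259]
reciprocity: (4475/11259) = -1·(11259/4475) since 4475 mod 4 = 3, 11259 mod 4 = 3; sign now -1
(11259/4475) = (2309/4475)   [reduce mod 4475]
reciprocity: (2309/4475) = +1·(4475/2309) since 2309 mod 4 = 1, 4475 mod 4 = 3; sign now -1
(4475/2309) = (2166/2309)   [reduce mod 2309]
2166 = 2^1·1083; (2/2309) = -1 since 2309 mod 8 = 5, so (2166/2309) = (-1)^1·(1083/2309); sign now +1
reciprocity: (1083/2309) = +1·(2309/1083) since 1083 mod 4 = 3, 2309 mod 4 = 1; sign now +1
(2309/1083) = (143/1083)   [reduce mod 1083]
reciprocity: (143/1083) = -1·(1083/143) since 143 mod 4 = 3, 1083 mod 4 = 3; sign now -1
(1083/143) = (82/143)   [reduce mod 143]
82 = 2^1·41; (2/143) = +1 since 143 mod 8 = 7, so (82/143) = (+1)^1·(41/143); sign now -1
reciprocity: (41/143) = +1·(143/41) since 41 mod 4 = 1, 143 mod 4 = 3; sign now -1
(143/41) = (20/41)   [reduce mod 41]
20 = 2^2·5; (2/41) = +1 since 41 mod 8 = 1, so (20/41) = (+1)^2·(5/41); sign now -1
reciprocity: (5/41) = +1·(41/5) since 5 mod 4 = 1, 41 mod 4 = 1; sign now -1
(41/5) = (1/5)   [reduce mod 5]
(1/5) = 1; final value = sign = -1

-1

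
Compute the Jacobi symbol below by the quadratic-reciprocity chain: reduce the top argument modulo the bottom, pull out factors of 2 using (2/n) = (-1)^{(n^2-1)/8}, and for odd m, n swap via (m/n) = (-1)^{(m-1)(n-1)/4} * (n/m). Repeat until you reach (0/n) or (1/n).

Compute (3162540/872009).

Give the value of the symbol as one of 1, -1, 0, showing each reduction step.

1

(3162540/872009): 3162540 mod 872009 = 546513, so (3162540/872009) = (546513/872009)
flip (546513/872009) -> (872009/546513): both odd, 546513 mod 4 = 1, 872009 mod 4 = 1, so the flip contributes +1; sign now +1
(872009/546513): 872009 mod 546513 = 325496, so (872009/546513) = (325496/546513)
factor out 2^3: 325496 = 2^3·40687; with 546513 mod 8 = 1, (2/546513) = +1; sign now +1; continue with (40687/546513)
flip (40687/546513) -> (546513/40687): both odd, 40687 mod 4 = 3, 546513 mod 4 = 1, so the flip contributes +1; sign now +1
(546513/40687): 546513 mod 40687 = 17582, so (546513/40687) = (17582/40687)
factor out 2^1: 17582 = 2^1·8791; with 40687 mod 8 = 7, (2/40687) = +1; sign now +1; continue with (8791/40687)
flip (8791/40687) -> (40687/8791): both odd, 8791 mod 4 = 3, 40687 mod 4 = 3, so the flip contributes -1; sign now -1
(40687/8791): 40687 mod 8791 = 5523, so (40687/8791) = (5523/8791)
flip (5523/8791) -> (8791/5523): both odd, 5523 mod 4 = 3, 8791 mod 4 = 3, so the flip contributes -1; sign now +1
(8791/5523): 8791 mod 5523 = 3268, so (8791/5523) = (3268/5523)
factor out 2^2: 3268 = 2^2·817; with 5523 mod 8 = 3, (2/5523) = -1; sign now +1; continue with (817/5523)
flip (817/5523) -> (5523/817): both odd, 817 mod 4 = 1, 5523 mod 4 = 3, so the flip contributes +1; sign now +1
(5523/817): 5523 mod 817 = 621, so (5523/817) = (621/817)
flip (621/817) -> (817/621): both odd, 621 mod 4 = 1, 817 mod 4 = 1, so the flip contributes +1; sign now +1
(817/621): 817 mod 621 = 196, so (817/621) = (196/621)
factor out 2^2: 196 = 2^2·49; with 621 mod 8 = 5, (2/621) = -1; sign now +1; continue with (49/621)
flip (49/621) -> (621/49): both odd, 49 mod 4 = 1, 621 mod 4 = 1, so the flip contributes +1; sign now +1
(621/49): 621 mod 49 = 33, so (621/49) = (33/49)
flip (33/49) -> (49/33): both odd, 33 mod 4 = 1, 49 mod 4 = 1, so the flip contributes +1; sign now +1
(49/33): 49 mod 33 = 16, so (49/33) = (16/33)
factor out 2^4: 16 = 2^4·1; with 33 mod 8 = 1, (2/33) = +1; sign now +1; continue with (1/33)
reached (1/33) = 1, so the symbol is +1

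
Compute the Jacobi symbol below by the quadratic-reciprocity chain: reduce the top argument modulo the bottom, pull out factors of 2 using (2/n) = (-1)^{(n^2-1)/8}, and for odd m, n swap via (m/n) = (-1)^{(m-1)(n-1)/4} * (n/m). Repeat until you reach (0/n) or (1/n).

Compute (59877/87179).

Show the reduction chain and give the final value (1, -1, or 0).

flip (59877/87179) -> (87179/59877): both odd, 59877 mod 4 = 1, 87179 mod 4 = 3, so the flip contributes +1; sign now +1
(87179/59877): 87179 mod 59877 = 27302, so (87179/59877) = (27302/59877)
factor out 2^1: 27302 = 2^1·13651; with 59877 mod 8 = 5, (2/59877) = -1; sign now -1; continue with (13651/59877)
flip (13651/59877) -> (59877/13651): both odd, 13651 mod 4 = 3, 59877 mod 4 = 1, so the flip contributes +1; sign now -1
(59877/13651): 59877 mod 13651 = 5273, so (59877/13651) = (5273/13651)
flip (5273/13651) -> (13651/5273): both odd, 5273 mod 4 = 1, 13651 mod 4 = 3, so the flip contributes +1; sign now -1
(13651/5273): 13651 mod 5273 = 3105, so (13651/5273) = (3105/5273)
flip (3105/5273) -> (5273/3105): both odd, 3105 mod 4 = 1, 5273 mod 4 = 1, so the flip contributes +1; sign now -1
(5273/3105): 5273 mod 3105 = 2168, so (5273/3105) = (2168/3105)
factor out 2^3: 2168 = 2^3·271; with 3105 mod 8 = 1, (2/3105) = +1; sign now -1; continue with (271/3105)
flip (271/3105) -> (3105/271): both odd, 271 mod 4 = 3, 3105 mod 4 = 1, so the flip contributes +1; sign now -1
(3105/271): 3105 mod 271 = 124, so (3105/271) = (124/271)
factor out 2^2: 124 = 2^2·31; with 271 mod 8 = 7, (2/271) = +1; sign now -1; continue with (31/271)
flip (31/271) -> (271/31): both odd, 31 mod 4 = 3, 271 mod 4 = 3, so the flip contributes -1; sign now +1
(271/31): 271 mod 31 = 23, so (271/31) = (23/31)
flip (23/31) -> (31/23): both odd, 23 mod 4 = 3, 31 mod 4 = 3, so the flip contributes -1; sign now -1
(31/23): 31 mod 23 = 8, so (31/23) = (8/23)
factor out 2^3: 8 = 2^3·1; with 23 mod 8 = 7, (2/23) = +1; sign now -1; continue with (1/23)
reached (1/23) = 1, so the symbol is -1

-1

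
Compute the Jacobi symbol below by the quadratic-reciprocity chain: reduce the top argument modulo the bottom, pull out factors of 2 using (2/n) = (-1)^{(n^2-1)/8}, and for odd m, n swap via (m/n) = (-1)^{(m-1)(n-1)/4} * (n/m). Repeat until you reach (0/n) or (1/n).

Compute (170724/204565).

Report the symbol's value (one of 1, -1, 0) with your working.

170724 = 2^2·42681; (2/204565) = -1 since 204565 mod 8 = 5, so (170724/204565) = (-1)^2·(42681/204565); sign now +1
reciprocity: (42681/204565) = +1·(204565/42681) since 42681 mod 4 = 1, 204565 mod 4 = 1; sign now +1
(204565/42681) = (33841/42681)   [reduce mod 42681]
reciprocity: (33841/42681) = +1·(42681/33841) since 33841 mod 4 = 1, 42681 mod 4 = 1; sign now +1
(42681/33841) = (8840/33841)   [reduce mod 33841]
8840 = 2^3·1105; (2/33841) = +1 since 33841 mod 8 = 1, so (8840/33841) = (+1)^3·(1105/33841); sign now +1
reciprocity: (1105/33841) = +1·(33841/1105) since 1105 mod 4 = 1, 33841 mod 4 = 1; sign now +1
(33841/1105) = (691/1105)   [reduce mod 1105]
reciprocity: (691/1105) = +1·(1105/691) since 691 mod 4 = 3, 1105 mod 4 = 1; sign now +1
(1105/691) = (414/691)   [reduce mod 691]
414 = 2^1·207; (2/691) = -1 since 691 mod 8 = 3, so (414/691) = (-1)^1·(207/691); sign now -1
reciprocity: (207/691) = -1·(691/207) since 207 mod 4 = 3, 691 mod 4 = 3; sign now +1
(691/207) = (70/207)   [reduce mod 207]
70 = 2^1·35; (2/207) = +1 since 207 mod 8 = 7, so (70/207) = (+1)^1·(35/207); sign now +1
reciprocity: (35/207) = -1·(207/35) since 35 mod 4 = 3, 207 mod 4 = 3; sign now -1
(207/35) = (32/35)   [reduce mod 35]
32 = 2^5·1; (2/35) = -1 since 35 mod 8 = 3, so (32/35) = (-1)^5·(1/35); sign now +1
(1/35) = 1; final value = sign = +1

1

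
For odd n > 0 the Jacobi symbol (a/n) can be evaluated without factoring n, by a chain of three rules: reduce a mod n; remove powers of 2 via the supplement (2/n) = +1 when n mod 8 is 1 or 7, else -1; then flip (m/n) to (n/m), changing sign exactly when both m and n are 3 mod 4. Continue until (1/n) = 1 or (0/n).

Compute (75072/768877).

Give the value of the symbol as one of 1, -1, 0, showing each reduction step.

75072 = 2^6·1173; (2/768877) = -1 since 768877 mod 8 = 5, so (75072/768877) = (-1)^6·(1173/768877); sign now +1
reciprocity: (1173/768877) = +1·(768877/1173) since 1173 mod 4 = 1, 768877 mod 4 = 1; sign now +1
(768877/1173) = (562/1173)   [reduce mod 1173]
562 = 2^1·281; (2/1173) = -1 since 1173 mod 8 = 5, so (562/1173) = (-1)^1·(281/1173); sign now -1
reciprocity: (281/1173) = +1·(1173/281) since 281 mod 4 = 1, 1173 mod 4 = 1; sign now -1
(1173/281) = (49/281)   [reduce mod 281]
reciprocity: (49/281) = +1·(281/49) since 49 mod 4 = 1, 281 mod 4 = 1; sign now -1
(281/49) = (36/49)   [reduce mod 49]
36 = 2^2·9; (2/49) = +1 since 49 mod 8 = 1, so (36/49) = (+1)^2·(9/49); sign now -1
reciprocity: (9/49) = +1·(49/9) since 9 mod 4 = 1, 49 mod 4 = 1; sign now -1
(49/9) = (4/9)   [reduce mod 9]
4 = 2^2·1; (2/9) = +1 since 9 mod 8 = 1, so (4/9) = (+1)^2·(1/9); sign now -1
(1/9) = 1; final value = sign = -1

-1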